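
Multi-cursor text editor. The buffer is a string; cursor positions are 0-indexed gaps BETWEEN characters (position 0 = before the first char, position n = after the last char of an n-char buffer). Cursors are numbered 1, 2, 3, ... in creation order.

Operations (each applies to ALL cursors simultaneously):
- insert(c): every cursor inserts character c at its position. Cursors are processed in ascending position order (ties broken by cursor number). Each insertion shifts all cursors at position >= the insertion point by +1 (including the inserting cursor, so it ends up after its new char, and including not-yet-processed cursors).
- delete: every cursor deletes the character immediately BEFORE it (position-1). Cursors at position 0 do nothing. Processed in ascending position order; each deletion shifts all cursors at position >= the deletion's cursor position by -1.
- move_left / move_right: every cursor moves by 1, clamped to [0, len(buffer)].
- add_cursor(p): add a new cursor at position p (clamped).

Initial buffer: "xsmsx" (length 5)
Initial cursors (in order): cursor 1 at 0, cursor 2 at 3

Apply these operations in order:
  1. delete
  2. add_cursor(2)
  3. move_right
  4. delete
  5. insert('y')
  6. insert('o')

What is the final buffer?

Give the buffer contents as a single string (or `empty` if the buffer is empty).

After op 1 (delete): buffer="xssx" (len 4), cursors c1@0 c2@2, authorship ....
After op 2 (add_cursor(2)): buffer="xssx" (len 4), cursors c1@0 c2@2 c3@2, authorship ....
After op 3 (move_right): buffer="xssx" (len 4), cursors c1@1 c2@3 c3@3, authorship ....
After op 4 (delete): buffer="x" (len 1), cursors c1@0 c2@0 c3@0, authorship .
After op 5 (insert('y')): buffer="yyyx" (len 4), cursors c1@3 c2@3 c3@3, authorship 123.
After op 6 (insert('o')): buffer="yyyooox" (len 7), cursors c1@6 c2@6 c3@6, authorship 123123.

Answer: yyyooox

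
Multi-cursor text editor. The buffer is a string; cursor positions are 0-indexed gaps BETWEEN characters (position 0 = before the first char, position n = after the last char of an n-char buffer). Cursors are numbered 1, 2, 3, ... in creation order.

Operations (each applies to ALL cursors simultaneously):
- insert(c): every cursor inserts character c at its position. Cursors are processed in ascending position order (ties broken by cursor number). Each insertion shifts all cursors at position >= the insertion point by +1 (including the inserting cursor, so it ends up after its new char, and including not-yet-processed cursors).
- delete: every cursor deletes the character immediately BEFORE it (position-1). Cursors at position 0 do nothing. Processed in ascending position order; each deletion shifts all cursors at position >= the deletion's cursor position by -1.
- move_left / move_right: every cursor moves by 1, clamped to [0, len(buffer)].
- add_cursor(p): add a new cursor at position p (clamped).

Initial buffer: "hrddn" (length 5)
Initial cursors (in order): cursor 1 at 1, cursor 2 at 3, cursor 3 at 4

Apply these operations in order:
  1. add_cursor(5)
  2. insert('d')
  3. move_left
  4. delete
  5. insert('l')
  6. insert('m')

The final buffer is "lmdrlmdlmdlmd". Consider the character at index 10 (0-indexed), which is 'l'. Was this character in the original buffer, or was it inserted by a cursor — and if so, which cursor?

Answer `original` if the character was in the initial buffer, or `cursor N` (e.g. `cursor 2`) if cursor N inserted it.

Answer: cursor 4

Derivation:
After op 1 (add_cursor(5)): buffer="hrddn" (len 5), cursors c1@1 c2@3 c3@4 c4@5, authorship .....
After op 2 (insert('d')): buffer="hdrddddnd" (len 9), cursors c1@2 c2@5 c3@7 c4@9, authorship .1..2.3.4
After op 3 (move_left): buffer="hdrddddnd" (len 9), cursors c1@1 c2@4 c3@6 c4@8, authorship .1..2.3.4
After op 4 (delete): buffer="drddd" (len 5), cursors c1@0 c2@2 c3@3 c4@4, authorship 1.234
After op 5 (insert('l')): buffer="ldrldldld" (len 9), cursors c1@1 c2@4 c3@6 c4@8, authorship 11.223344
After op 6 (insert('m')): buffer="lmdrlmdlmdlmd" (len 13), cursors c1@2 c2@6 c3@9 c4@12, authorship 111.222333444
Authorship (.=original, N=cursor N): 1 1 1 . 2 2 2 3 3 3 4 4 4
Index 10: author = 4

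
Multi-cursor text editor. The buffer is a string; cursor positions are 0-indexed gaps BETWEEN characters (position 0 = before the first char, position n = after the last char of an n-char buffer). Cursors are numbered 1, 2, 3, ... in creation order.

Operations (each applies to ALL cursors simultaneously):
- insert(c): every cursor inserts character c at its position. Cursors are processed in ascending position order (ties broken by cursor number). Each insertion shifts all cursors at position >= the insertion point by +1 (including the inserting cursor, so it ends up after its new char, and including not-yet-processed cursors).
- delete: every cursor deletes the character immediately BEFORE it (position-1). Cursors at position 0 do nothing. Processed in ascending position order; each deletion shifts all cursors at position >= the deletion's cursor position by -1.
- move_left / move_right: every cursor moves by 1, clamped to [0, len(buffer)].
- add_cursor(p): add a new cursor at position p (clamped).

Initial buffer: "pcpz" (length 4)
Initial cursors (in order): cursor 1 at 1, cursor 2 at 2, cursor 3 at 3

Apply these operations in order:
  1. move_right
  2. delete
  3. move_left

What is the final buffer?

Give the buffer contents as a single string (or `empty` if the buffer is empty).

Answer: p

Derivation:
After op 1 (move_right): buffer="pcpz" (len 4), cursors c1@2 c2@3 c3@4, authorship ....
After op 2 (delete): buffer="p" (len 1), cursors c1@1 c2@1 c3@1, authorship .
After op 3 (move_left): buffer="p" (len 1), cursors c1@0 c2@0 c3@0, authorship .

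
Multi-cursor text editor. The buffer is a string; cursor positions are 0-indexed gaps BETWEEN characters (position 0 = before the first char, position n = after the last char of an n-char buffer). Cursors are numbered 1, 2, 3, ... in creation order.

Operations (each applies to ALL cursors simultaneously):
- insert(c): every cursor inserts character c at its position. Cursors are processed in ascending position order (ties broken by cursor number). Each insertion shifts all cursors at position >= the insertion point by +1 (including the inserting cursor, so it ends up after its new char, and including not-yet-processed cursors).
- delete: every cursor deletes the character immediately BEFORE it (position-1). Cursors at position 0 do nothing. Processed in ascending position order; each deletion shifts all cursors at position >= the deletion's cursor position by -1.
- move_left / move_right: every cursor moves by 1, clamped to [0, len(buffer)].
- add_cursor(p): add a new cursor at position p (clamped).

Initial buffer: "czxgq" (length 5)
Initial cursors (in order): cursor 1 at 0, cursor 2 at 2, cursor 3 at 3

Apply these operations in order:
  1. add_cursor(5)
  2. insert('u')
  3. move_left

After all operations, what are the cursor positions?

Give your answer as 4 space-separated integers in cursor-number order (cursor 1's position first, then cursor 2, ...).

After op 1 (add_cursor(5)): buffer="czxgq" (len 5), cursors c1@0 c2@2 c3@3 c4@5, authorship .....
After op 2 (insert('u')): buffer="uczuxugqu" (len 9), cursors c1@1 c2@4 c3@6 c4@9, authorship 1..2.3..4
After op 3 (move_left): buffer="uczuxugqu" (len 9), cursors c1@0 c2@3 c3@5 c4@8, authorship 1..2.3..4

Answer: 0 3 5 8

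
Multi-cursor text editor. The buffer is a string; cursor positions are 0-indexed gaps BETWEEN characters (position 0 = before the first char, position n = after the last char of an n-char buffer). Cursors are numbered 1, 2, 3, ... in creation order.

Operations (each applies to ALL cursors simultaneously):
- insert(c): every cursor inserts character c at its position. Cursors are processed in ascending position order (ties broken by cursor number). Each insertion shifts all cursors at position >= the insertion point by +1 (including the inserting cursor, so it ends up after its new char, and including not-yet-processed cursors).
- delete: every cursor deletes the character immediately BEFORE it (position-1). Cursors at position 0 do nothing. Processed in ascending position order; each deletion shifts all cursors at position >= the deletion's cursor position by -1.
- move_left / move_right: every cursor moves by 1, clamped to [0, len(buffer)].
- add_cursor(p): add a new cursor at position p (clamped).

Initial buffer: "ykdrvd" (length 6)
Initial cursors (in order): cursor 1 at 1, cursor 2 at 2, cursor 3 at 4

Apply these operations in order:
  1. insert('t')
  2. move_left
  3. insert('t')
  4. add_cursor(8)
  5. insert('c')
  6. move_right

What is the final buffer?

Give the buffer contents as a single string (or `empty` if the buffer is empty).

After op 1 (insert('t')): buffer="ytktdrtvd" (len 9), cursors c1@2 c2@4 c3@7, authorship .1.2..3..
After op 2 (move_left): buffer="ytktdrtvd" (len 9), cursors c1@1 c2@3 c3@6, authorship .1.2..3..
After op 3 (insert('t')): buffer="yttkttdrttvd" (len 12), cursors c1@2 c2@5 c3@9, authorship .11.22..33..
After op 4 (add_cursor(8)): buffer="yttkttdrttvd" (len 12), cursors c1@2 c2@5 c4@8 c3@9, authorship .11.22..33..
After op 5 (insert('c')): buffer="ytctktctdrctctvd" (len 16), cursors c1@3 c2@7 c4@11 c3@13, authorship .111.222..4333..
After op 6 (move_right): buffer="ytctktctdrctctvd" (len 16), cursors c1@4 c2@8 c4@12 c3@14, authorship .111.222..4333..

Answer: ytctktctdrctctvd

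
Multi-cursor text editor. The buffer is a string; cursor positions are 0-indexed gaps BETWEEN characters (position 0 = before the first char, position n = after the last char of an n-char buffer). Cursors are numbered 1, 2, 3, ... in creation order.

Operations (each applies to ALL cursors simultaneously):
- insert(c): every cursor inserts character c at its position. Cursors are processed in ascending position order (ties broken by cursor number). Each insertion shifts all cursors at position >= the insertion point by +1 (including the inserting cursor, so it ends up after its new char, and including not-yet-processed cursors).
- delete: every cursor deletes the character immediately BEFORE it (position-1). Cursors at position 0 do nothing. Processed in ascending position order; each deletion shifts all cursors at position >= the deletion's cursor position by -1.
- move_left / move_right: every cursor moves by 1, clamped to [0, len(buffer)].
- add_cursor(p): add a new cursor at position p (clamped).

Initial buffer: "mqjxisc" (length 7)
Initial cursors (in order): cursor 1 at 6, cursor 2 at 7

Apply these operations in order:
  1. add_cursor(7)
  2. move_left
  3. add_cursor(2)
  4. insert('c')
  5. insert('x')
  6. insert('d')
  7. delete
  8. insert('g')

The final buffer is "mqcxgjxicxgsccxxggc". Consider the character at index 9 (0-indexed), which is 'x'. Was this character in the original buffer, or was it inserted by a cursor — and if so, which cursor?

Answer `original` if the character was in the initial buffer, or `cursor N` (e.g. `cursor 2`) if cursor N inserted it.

Answer: cursor 1

Derivation:
After op 1 (add_cursor(7)): buffer="mqjxisc" (len 7), cursors c1@6 c2@7 c3@7, authorship .......
After op 2 (move_left): buffer="mqjxisc" (len 7), cursors c1@5 c2@6 c3@6, authorship .......
After op 3 (add_cursor(2)): buffer="mqjxisc" (len 7), cursors c4@2 c1@5 c2@6 c3@6, authorship .......
After op 4 (insert('c')): buffer="mqcjxicsccc" (len 11), cursors c4@3 c1@7 c2@10 c3@10, authorship ..4...1.23.
After op 5 (insert('x')): buffer="mqcxjxicxsccxxc" (len 15), cursors c4@4 c1@9 c2@14 c3@14, authorship ..44...11.2323.
After op 6 (insert('d')): buffer="mqcxdjxicxdsccxxddc" (len 19), cursors c4@5 c1@11 c2@18 c3@18, authorship ..444...111.232323.
After op 7 (delete): buffer="mqcxjxicxsccxxc" (len 15), cursors c4@4 c1@9 c2@14 c3@14, authorship ..44...11.2323.
After op 8 (insert('g')): buffer="mqcxgjxicxgsccxxggc" (len 19), cursors c4@5 c1@11 c2@18 c3@18, authorship ..444...111.232323.
Authorship (.=original, N=cursor N): . . 4 4 4 . . . 1 1 1 . 2 3 2 3 2 3 .
Index 9: author = 1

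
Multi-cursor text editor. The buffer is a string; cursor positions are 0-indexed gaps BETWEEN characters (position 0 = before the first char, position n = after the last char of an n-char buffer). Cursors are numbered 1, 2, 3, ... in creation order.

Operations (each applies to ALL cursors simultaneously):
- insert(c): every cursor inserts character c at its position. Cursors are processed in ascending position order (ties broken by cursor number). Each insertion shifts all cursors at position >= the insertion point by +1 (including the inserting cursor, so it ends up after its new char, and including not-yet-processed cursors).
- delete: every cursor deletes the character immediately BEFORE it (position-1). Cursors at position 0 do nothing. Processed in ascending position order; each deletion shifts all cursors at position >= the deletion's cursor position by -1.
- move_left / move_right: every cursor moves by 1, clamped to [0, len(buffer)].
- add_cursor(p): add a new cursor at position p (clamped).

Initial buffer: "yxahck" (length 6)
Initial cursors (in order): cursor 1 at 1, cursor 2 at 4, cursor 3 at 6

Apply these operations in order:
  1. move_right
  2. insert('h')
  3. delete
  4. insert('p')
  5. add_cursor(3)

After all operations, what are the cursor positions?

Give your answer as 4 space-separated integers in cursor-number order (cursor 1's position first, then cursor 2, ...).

Answer: 3 7 9 3

Derivation:
After op 1 (move_right): buffer="yxahck" (len 6), cursors c1@2 c2@5 c3@6, authorship ......
After op 2 (insert('h')): buffer="yxhahchkh" (len 9), cursors c1@3 c2@7 c3@9, authorship ..1...2.3
After op 3 (delete): buffer="yxahck" (len 6), cursors c1@2 c2@5 c3@6, authorship ......
After op 4 (insert('p')): buffer="yxpahcpkp" (len 9), cursors c1@3 c2@7 c3@9, authorship ..1...2.3
After op 5 (add_cursor(3)): buffer="yxpahcpkp" (len 9), cursors c1@3 c4@3 c2@7 c3@9, authorship ..1...2.3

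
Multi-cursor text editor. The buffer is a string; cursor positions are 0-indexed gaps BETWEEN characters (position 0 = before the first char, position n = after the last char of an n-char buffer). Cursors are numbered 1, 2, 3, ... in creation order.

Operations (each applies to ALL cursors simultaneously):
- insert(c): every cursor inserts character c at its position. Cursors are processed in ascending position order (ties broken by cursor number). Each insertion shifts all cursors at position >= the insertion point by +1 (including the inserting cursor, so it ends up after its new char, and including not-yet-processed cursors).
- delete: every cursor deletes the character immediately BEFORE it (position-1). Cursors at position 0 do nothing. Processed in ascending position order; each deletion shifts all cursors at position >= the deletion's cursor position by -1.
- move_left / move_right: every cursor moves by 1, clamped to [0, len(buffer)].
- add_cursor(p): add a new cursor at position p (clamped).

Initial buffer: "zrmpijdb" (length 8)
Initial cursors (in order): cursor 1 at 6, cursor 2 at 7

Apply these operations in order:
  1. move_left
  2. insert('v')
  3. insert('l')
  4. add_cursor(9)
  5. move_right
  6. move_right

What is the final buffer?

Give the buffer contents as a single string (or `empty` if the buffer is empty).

After op 1 (move_left): buffer="zrmpijdb" (len 8), cursors c1@5 c2@6, authorship ........
After op 2 (insert('v')): buffer="zrmpivjvdb" (len 10), cursors c1@6 c2@8, authorship .....1.2..
After op 3 (insert('l')): buffer="zrmpivljvldb" (len 12), cursors c1@7 c2@10, authorship .....11.22..
After op 4 (add_cursor(9)): buffer="zrmpivljvldb" (len 12), cursors c1@7 c3@9 c2@10, authorship .....11.22..
After op 5 (move_right): buffer="zrmpivljvldb" (len 12), cursors c1@8 c3@10 c2@11, authorship .....11.22..
After op 6 (move_right): buffer="zrmpivljvldb" (len 12), cursors c1@9 c3@11 c2@12, authorship .....11.22..

Answer: zrmpivljvldb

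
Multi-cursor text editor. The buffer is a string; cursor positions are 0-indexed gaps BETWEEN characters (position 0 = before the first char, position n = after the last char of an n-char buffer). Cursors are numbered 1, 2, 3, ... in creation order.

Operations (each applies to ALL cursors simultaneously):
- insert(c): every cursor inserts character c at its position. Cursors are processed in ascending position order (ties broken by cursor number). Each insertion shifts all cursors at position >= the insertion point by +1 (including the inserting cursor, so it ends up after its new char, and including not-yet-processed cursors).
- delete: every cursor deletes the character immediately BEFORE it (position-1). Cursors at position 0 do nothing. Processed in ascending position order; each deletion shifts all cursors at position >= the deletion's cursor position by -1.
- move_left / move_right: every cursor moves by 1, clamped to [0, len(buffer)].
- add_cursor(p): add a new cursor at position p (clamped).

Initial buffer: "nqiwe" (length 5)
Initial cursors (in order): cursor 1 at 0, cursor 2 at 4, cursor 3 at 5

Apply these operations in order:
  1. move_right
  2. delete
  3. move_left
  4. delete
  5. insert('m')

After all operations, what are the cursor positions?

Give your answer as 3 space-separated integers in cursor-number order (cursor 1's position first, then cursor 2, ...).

After op 1 (move_right): buffer="nqiwe" (len 5), cursors c1@1 c2@5 c3@5, authorship .....
After op 2 (delete): buffer="qi" (len 2), cursors c1@0 c2@2 c3@2, authorship ..
After op 3 (move_left): buffer="qi" (len 2), cursors c1@0 c2@1 c3@1, authorship ..
After op 4 (delete): buffer="i" (len 1), cursors c1@0 c2@0 c3@0, authorship .
After op 5 (insert('m')): buffer="mmmi" (len 4), cursors c1@3 c2@3 c3@3, authorship 123.

Answer: 3 3 3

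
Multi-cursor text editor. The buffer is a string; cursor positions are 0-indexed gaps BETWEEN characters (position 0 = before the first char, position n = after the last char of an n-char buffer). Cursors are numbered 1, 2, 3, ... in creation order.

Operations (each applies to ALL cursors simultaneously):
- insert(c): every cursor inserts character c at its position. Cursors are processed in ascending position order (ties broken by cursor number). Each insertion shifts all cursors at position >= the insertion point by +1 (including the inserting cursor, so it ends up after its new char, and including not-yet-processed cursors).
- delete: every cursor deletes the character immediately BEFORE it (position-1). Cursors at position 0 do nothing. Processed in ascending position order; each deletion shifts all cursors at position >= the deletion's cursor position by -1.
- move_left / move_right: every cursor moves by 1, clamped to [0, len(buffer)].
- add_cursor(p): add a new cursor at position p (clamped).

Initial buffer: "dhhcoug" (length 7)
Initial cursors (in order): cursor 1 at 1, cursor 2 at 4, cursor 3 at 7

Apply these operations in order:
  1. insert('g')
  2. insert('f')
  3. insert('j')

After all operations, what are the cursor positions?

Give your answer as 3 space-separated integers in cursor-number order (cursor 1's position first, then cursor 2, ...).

Answer: 4 10 16

Derivation:
After op 1 (insert('g')): buffer="dghhcgougg" (len 10), cursors c1@2 c2@6 c3@10, authorship .1...2...3
After op 2 (insert('f')): buffer="dgfhhcgfouggf" (len 13), cursors c1@3 c2@8 c3@13, authorship .11...22...33
After op 3 (insert('j')): buffer="dgfjhhcgfjouggfj" (len 16), cursors c1@4 c2@10 c3@16, authorship .111...222...333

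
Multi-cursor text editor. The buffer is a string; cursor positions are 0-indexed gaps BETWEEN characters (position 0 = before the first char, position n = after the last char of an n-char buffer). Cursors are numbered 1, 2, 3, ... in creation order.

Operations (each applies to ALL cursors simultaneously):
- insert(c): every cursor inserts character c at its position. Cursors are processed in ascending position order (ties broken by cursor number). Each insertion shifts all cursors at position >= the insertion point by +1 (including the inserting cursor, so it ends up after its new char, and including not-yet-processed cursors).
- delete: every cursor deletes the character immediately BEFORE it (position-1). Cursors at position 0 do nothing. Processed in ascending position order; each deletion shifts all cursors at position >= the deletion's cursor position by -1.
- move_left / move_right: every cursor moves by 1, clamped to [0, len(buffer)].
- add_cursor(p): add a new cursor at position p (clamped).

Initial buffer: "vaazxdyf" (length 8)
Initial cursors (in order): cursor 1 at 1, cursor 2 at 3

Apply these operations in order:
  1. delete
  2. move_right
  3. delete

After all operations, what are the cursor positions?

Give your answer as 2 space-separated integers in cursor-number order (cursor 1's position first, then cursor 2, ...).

Answer: 0 0

Derivation:
After op 1 (delete): buffer="azxdyf" (len 6), cursors c1@0 c2@1, authorship ......
After op 2 (move_right): buffer="azxdyf" (len 6), cursors c1@1 c2@2, authorship ......
After op 3 (delete): buffer="xdyf" (len 4), cursors c1@0 c2@0, authorship ....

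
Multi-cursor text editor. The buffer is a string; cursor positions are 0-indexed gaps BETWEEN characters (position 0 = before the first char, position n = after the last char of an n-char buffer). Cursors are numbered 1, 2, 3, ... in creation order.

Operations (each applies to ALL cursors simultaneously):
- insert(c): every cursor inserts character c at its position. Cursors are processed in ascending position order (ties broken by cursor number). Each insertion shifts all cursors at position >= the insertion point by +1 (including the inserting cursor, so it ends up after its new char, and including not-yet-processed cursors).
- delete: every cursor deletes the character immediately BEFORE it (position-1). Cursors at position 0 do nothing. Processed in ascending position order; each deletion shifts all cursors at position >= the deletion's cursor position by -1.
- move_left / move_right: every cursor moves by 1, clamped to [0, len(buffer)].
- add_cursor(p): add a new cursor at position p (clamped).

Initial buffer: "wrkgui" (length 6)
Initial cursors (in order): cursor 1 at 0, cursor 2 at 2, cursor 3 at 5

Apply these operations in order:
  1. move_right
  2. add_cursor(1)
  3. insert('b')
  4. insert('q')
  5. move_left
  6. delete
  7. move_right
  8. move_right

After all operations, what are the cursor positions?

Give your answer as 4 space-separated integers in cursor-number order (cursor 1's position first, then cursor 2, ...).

Answer: 4 7 10 4

Derivation:
After op 1 (move_right): buffer="wrkgui" (len 6), cursors c1@1 c2@3 c3@6, authorship ......
After op 2 (add_cursor(1)): buffer="wrkgui" (len 6), cursors c1@1 c4@1 c2@3 c3@6, authorship ......
After op 3 (insert('b')): buffer="wbbrkbguib" (len 10), cursors c1@3 c4@3 c2@6 c3@10, authorship .14..2...3
After op 4 (insert('q')): buffer="wbbqqrkbqguibq" (len 14), cursors c1@5 c4@5 c2@9 c3@14, authorship .1414..22...33
After op 5 (move_left): buffer="wbbqqrkbqguibq" (len 14), cursors c1@4 c4@4 c2@8 c3@13, authorship .1414..22...33
After op 6 (delete): buffer="wbqrkqguiq" (len 10), cursors c1@2 c4@2 c2@5 c3@9, authorship .14..2...3
After op 7 (move_right): buffer="wbqrkqguiq" (len 10), cursors c1@3 c4@3 c2@6 c3@10, authorship .14..2...3
After op 8 (move_right): buffer="wbqrkqguiq" (len 10), cursors c1@4 c4@4 c2@7 c3@10, authorship .14..2...3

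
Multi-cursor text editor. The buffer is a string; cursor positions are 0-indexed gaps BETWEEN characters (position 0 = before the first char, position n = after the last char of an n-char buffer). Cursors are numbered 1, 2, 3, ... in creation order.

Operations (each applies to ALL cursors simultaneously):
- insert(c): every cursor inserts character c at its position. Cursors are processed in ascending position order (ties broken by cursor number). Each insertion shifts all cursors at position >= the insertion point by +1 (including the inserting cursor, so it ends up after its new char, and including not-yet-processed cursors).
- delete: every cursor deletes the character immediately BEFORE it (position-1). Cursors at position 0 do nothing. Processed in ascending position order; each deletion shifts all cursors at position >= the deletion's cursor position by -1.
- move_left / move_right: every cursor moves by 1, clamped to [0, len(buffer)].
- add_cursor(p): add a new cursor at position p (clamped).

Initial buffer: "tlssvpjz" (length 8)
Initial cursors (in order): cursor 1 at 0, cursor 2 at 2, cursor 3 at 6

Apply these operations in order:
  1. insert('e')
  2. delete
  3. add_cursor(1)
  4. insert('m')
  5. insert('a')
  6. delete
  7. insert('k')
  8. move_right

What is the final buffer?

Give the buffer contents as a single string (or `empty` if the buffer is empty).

Answer: mktmklmkssvpmkjz

Derivation:
After op 1 (insert('e')): buffer="etlessvpejz" (len 11), cursors c1@1 c2@4 c3@9, authorship 1..2....3..
After op 2 (delete): buffer="tlssvpjz" (len 8), cursors c1@0 c2@2 c3@6, authorship ........
After op 3 (add_cursor(1)): buffer="tlssvpjz" (len 8), cursors c1@0 c4@1 c2@2 c3@6, authorship ........
After op 4 (insert('m')): buffer="mtmlmssvpmjz" (len 12), cursors c1@1 c4@3 c2@5 c3@10, authorship 1.4.2....3..
After op 5 (insert('a')): buffer="matmalmassvpmajz" (len 16), cursors c1@2 c4@5 c2@8 c3@14, authorship 11.44.22....33..
After op 6 (delete): buffer="mtmlmssvpmjz" (len 12), cursors c1@1 c4@3 c2@5 c3@10, authorship 1.4.2....3..
After op 7 (insert('k')): buffer="mktmklmkssvpmkjz" (len 16), cursors c1@2 c4@5 c2@8 c3@14, authorship 11.44.22....33..
After op 8 (move_right): buffer="mktmklmkssvpmkjz" (len 16), cursors c1@3 c4@6 c2@9 c3@15, authorship 11.44.22....33..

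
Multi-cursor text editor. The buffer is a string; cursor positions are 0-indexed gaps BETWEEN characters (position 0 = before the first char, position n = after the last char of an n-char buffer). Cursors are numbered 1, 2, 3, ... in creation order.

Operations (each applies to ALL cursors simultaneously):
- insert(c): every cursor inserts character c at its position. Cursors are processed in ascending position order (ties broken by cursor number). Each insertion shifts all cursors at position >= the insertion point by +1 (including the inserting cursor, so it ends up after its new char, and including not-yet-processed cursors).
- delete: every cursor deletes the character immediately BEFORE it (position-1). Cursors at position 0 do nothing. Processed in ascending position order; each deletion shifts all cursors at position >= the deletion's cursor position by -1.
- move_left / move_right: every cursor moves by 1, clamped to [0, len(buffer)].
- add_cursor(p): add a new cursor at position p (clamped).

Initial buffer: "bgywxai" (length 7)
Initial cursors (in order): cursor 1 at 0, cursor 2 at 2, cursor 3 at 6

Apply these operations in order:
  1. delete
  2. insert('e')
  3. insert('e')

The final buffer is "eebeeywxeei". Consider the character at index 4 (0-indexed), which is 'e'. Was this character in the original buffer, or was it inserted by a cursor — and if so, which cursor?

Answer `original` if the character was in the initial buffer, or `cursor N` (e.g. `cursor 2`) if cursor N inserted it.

After op 1 (delete): buffer="bywxi" (len 5), cursors c1@0 c2@1 c3@4, authorship .....
After op 2 (insert('e')): buffer="ebeywxei" (len 8), cursors c1@1 c2@3 c3@7, authorship 1.2...3.
After op 3 (insert('e')): buffer="eebeeywxeei" (len 11), cursors c1@2 c2@5 c3@10, authorship 11.22...33.
Authorship (.=original, N=cursor N): 1 1 . 2 2 . . . 3 3 .
Index 4: author = 2

Answer: cursor 2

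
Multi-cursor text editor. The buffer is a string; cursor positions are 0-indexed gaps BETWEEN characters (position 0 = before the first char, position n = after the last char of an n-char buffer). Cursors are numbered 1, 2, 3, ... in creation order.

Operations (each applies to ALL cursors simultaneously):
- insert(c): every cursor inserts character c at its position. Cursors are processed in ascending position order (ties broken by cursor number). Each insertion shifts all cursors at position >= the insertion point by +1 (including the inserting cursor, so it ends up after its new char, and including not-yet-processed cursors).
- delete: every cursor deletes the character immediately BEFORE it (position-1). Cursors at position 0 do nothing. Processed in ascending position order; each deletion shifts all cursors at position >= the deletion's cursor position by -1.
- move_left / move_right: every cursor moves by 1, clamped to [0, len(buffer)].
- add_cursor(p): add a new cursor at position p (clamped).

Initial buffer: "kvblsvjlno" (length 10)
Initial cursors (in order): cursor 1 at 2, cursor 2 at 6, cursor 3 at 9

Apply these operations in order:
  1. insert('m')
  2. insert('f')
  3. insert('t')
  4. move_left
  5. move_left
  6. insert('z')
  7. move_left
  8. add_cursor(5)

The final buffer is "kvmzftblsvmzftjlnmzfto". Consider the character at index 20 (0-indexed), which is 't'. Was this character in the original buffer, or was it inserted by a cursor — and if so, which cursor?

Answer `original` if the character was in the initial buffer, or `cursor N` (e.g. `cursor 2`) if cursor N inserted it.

Answer: cursor 3

Derivation:
After op 1 (insert('m')): buffer="kvmblsvmjlnmo" (len 13), cursors c1@3 c2@8 c3@12, authorship ..1....2...3.
After op 2 (insert('f')): buffer="kvmfblsvmfjlnmfo" (len 16), cursors c1@4 c2@10 c3@15, authorship ..11....22...33.
After op 3 (insert('t')): buffer="kvmftblsvmftjlnmfto" (len 19), cursors c1@5 c2@12 c3@18, authorship ..111....222...333.
After op 4 (move_left): buffer="kvmftblsvmftjlnmfto" (len 19), cursors c1@4 c2@11 c3@17, authorship ..111....222...333.
After op 5 (move_left): buffer="kvmftblsvmftjlnmfto" (len 19), cursors c1@3 c2@10 c3@16, authorship ..111....222...333.
After op 6 (insert('z')): buffer="kvmzftblsvmzftjlnmzfto" (len 22), cursors c1@4 c2@12 c3@19, authorship ..1111....2222...3333.
After op 7 (move_left): buffer="kvmzftblsvmzftjlnmzfto" (len 22), cursors c1@3 c2@11 c3@18, authorship ..1111....2222...3333.
After op 8 (add_cursor(5)): buffer="kvmzftblsvmzftjlnmzfto" (len 22), cursors c1@3 c4@5 c2@11 c3@18, authorship ..1111....2222...3333.
Authorship (.=original, N=cursor N): . . 1 1 1 1 . . . . 2 2 2 2 . . . 3 3 3 3 .
Index 20: author = 3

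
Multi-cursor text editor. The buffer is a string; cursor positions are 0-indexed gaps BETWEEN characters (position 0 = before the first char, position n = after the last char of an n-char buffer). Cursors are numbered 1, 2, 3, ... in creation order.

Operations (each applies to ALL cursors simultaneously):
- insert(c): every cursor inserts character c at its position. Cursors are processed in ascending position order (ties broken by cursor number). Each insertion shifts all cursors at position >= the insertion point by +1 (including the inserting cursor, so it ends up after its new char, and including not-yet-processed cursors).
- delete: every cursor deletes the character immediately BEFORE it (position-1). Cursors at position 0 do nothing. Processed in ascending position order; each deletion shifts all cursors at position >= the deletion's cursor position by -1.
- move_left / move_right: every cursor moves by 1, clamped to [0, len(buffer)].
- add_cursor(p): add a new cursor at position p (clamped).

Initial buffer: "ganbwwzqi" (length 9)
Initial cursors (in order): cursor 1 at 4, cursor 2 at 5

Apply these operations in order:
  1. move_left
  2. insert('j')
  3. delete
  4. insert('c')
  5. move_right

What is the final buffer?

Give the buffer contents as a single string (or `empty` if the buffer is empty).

After op 1 (move_left): buffer="ganbwwzqi" (len 9), cursors c1@3 c2@4, authorship .........
After op 2 (insert('j')): buffer="ganjbjwwzqi" (len 11), cursors c1@4 c2@6, authorship ...1.2.....
After op 3 (delete): buffer="ganbwwzqi" (len 9), cursors c1@3 c2@4, authorship .........
After op 4 (insert('c')): buffer="gancbcwwzqi" (len 11), cursors c1@4 c2@6, authorship ...1.2.....
After op 5 (move_right): buffer="gancbcwwzqi" (len 11), cursors c1@5 c2@7, authorship ...1.2.....

Answer: gancbcwwzqi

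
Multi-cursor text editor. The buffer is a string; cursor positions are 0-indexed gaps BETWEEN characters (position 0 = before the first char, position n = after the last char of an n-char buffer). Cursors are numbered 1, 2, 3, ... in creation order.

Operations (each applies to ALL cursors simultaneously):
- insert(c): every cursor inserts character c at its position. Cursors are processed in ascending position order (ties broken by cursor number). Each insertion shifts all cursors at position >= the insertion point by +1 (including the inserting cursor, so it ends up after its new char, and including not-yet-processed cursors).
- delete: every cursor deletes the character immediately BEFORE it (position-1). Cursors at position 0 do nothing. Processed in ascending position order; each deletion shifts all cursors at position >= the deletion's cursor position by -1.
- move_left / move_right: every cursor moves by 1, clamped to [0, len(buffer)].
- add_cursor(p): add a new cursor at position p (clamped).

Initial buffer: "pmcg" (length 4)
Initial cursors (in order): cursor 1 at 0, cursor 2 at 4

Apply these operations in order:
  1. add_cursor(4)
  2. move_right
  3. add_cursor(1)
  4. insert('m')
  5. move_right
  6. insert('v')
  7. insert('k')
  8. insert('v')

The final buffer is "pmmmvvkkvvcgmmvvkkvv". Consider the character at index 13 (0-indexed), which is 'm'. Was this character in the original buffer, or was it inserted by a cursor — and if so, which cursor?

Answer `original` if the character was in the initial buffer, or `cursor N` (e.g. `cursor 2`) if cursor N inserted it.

After op 1 (add_cursor(4)): buffer="pmcg" (len 4), cursors c1@0 c2@4 c3@4, authorship ....
After op 2 (move_right): buffer="pmcg" (len 4), cursors c1@1 c2@4 c3@4, authorship ....
After op 3 (add_cursor(1)): buffer="pmcg" (len 4), cursors c1@1 c4@1 c2@4 c3@4, authorship ....
After op 4 (insert('m')): buffer="pmmmcgmm" (len 8), cursors c1@3 c4@3 c2@8 c3@8, authorship .14...23
After op 5 (move_right): buffer="pmmmcgmm" (len 8), cursors c1@4 c4@4 c2@8 c3@8, authorship .14...23
After op 6 (insert('v')): buffer="pmmmvvcgmmvv" (len 12), cursors c1@6 c4@6 c2@12 c3@12, authorship .14.14..2323
After op 7 (insert('k')): buffer="pmmmvvkkcgmmvvkk" (len 16), cursors c1@8 c4@8 c2@16 c3@16, authorship .14.1414..232323
After op 8 (insert('v')): buffer="pmmmvvkkvvcgmmvvkkvv" (len 20), cursors c1@10 c4@10 c2@20 c3@20, authorship .14.141414..23232323
Authorship (.=original, N=cursor N): . 1 4 . 1 4 1 4 1 4 . . 2 3 2 3 2 3 2 3
Index 13: author = 3

Answer: cursor 3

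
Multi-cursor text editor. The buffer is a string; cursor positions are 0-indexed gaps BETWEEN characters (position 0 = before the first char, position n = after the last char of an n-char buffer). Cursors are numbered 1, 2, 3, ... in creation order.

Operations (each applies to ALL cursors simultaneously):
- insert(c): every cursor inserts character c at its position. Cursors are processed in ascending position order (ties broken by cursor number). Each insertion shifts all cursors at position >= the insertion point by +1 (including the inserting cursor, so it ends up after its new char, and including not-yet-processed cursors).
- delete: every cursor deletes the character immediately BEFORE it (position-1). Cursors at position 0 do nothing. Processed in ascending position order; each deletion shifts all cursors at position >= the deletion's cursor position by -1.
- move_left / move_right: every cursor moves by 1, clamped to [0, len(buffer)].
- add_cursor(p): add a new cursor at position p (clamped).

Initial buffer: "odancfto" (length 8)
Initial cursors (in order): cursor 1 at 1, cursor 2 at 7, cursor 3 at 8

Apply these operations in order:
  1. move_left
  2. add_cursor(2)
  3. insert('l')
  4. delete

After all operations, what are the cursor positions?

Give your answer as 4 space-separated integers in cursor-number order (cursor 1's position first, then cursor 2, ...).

After op 1 (move_left): buffer="odancfto" (len 8), cursors c1@0 c2@6 c3@7, authorship ........
After op 2 (add_cursor(2)): buffer="odancfto" (len 8), cursors c1@0 c4@2 c2@6 c3@7, authorship ........
After op 3 (insert('l')): buffer="lodlancfltlo" (len 12), cursors c1@1 c4@4 c2@9 c3@11, authorship 1..4....2.3.
After op 4 (delete): buffer="odancfto" (len 8), cursors c1@0 c4@2 c2@6 c3@7, authorship ........

Answer: 0 6 7 2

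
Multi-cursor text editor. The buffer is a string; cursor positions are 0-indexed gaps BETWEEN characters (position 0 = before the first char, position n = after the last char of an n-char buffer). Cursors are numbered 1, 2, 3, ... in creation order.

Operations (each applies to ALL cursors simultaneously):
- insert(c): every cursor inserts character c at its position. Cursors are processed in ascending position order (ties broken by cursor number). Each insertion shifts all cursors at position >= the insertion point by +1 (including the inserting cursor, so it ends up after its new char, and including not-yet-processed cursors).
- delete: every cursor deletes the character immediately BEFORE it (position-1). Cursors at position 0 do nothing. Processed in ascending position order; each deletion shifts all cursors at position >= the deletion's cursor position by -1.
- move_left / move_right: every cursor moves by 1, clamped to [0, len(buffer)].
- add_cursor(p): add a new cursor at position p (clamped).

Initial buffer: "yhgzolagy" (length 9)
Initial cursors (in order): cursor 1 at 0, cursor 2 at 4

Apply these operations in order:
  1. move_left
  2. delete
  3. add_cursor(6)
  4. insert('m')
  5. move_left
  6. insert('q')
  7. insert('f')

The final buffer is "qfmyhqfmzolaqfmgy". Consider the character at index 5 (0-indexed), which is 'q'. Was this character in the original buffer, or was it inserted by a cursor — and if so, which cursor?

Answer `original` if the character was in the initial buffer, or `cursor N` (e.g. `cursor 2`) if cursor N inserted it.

Answer: cursor 2

Derivation:
After op 1 (move_left): buffer="yhgzolagy" (len 9), cursors c1@0 c2@3, authorship .........
After op 2 (delete): buffer="yhzolagy" (len 8), cursors c1@0 c2@2, authorship ........
After op 3 (add_cursor(6)): buffer="yhzolagy" (len 8), cursors c1@0 c2@2 c3@6, authorship ........
After op 4 (insert('m')): buffer="myhmzolamgy" (len 11), cursors c1@1 c2@4 c3@9, authorship 1..2....3..
After op 5 (move_left): buffer="myhmzolamgy" (len 11), cursors c1@0 c2@3 c3@8, authorship 1..2....3..
After op 6 (insert('q')): buffer="qmyhqmzolaqmgy" (len 14), cursors c1@1 c2@5 c3@11, authorship 11..22....33..
After op 7 (insert('f')): buffer="qfmyhqfmzolaqfmgy" (len 17), cursors c1@2 c2@7 c3@14, authorship 111..222....333..
Authorship (.=original, N=cursor N): 1 1 1 . . 2 2 2 . . . . 3 3 3 . .
Index 5: author = 2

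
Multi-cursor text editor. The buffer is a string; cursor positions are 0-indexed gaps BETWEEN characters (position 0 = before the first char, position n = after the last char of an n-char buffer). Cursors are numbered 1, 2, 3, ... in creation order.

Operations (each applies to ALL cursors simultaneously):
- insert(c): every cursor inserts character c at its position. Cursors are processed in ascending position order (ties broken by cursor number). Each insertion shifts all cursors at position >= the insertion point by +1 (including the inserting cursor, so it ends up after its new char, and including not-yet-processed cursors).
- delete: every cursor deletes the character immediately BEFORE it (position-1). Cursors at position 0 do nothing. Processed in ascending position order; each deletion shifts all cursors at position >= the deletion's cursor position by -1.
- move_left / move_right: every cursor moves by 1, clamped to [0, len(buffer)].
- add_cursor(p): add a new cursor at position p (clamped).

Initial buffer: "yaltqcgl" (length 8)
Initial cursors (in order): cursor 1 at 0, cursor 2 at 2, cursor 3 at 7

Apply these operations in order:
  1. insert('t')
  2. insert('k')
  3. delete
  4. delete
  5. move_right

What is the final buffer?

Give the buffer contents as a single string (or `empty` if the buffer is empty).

After op 1 (insert('t')): buffer="tyatltqcgtl" (len 11), cursors c1@1 c2@4 c3@10, authorship 1..2.....3.
After op 2 (insert('k')): buffer="tkyatkltqcgtkl" (len 14), cursors c1@2 c2@6 c3@13, authorship 11..22.....33.
After op 3 (delete): buffer="tyatltqcgtl" (len 11), cursors c1@1 c2@4 c3@10, authorship 1..2.....3.
After op 4 (delete): buffer="yaltqcgl" (len 8), cursors c1@0 c2@2 c3@7, authorship ........
After op 5 (move_right): buffer="yaltqcgl" (len 8), cursors c1@1 c2@3 c3@8, authorship ........

Answer: yaltqcgl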